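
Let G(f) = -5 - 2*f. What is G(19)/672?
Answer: -43/672 ≈ -0.063988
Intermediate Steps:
G(19)/672 = (-5 - 2*19)/672 = (-5 - 38)*(1/672) = -43*1/672 = -43/672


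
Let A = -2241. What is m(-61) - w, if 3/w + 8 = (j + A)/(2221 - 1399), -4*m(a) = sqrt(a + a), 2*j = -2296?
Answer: 2466/9965 - I*sqrt(122)/4 ≈ 0.24747 - 2.7613*I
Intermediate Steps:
j = -1148 (j = (1/2)*(-2296) = -1148)
m(a) = -sqrt(2)*sqrt(a)/4 (m(a) = -sqrt(a + a)/4 = -sqrt(2)*sqrt(a)/4)
w = -2466/9965 (w = 3/(-8 + (-1148 - 2241)/(2221 - 1399)) = 3/(-8 - 3389/822) = 3/(-9965/822) = 3*(-822/9965) = -2466/9965 ≈ -0.24747)
m(-61) - w = -sqrt(2)*sqrt(-61)/4 - 1*(-2466/9965) = -sqrt(2)*I*sqrt(61)/4 + 2466/9965 = -I*sqrt(122)/4 + 2466/9965 = 2466/9965 - I*sqrt(122)/4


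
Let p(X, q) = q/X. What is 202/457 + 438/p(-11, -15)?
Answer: 734952/2285 ≈ 321.64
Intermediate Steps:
202/457 + 438/p(-11, -15) = 202/457 + 438/((-15/(-11))) = 202*(1/457) + 438/((-15*(-1/11))) = 202/457 + 438/(15/11) = 202/457 + 438*(11/15) = 202/457 + 1606/5 = 734952/2285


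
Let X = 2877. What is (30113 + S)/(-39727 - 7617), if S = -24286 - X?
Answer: -1475/23672 ≈ -0.062310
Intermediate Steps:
S = -27163 (S = -24286 - 1*2877 = -24286 - 2877 = -27163)
(30113 + S)/(-39727 - 7617) = (30113 - 27163)/(-39727 - 7617) = 2950/(-47344) = 2950*(-1/47344) = -1475/23672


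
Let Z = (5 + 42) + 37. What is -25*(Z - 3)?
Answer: -2025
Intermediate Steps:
Z = 84 (Z = 47 + 37 = 84)
-25*(Z - 3) = -25*(84 - 3) = -25*81 = -2025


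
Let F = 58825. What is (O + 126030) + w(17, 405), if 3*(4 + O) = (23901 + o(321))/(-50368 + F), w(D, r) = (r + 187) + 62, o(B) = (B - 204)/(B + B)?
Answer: 76422305197/603266 ≈ 1.2668e+5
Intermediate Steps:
o(B) = (-204 + B)/(2*B) (o(B) = (-204 + B)/((2*B)) = (-204 + B)*(1/(2*B)) = (-204 + B)/(2*B))
w(D, r) = 249 + r (w(D, r) = (187 + r) + 62 = 249 + r)
O = -1844747/603266 (O = -4 + ((23901 + (½)*(-204 + 321)/321)/(-50368 + 58825))/3 = -4 + ((23901 + (½)*(1/321)*117)/8457)/3 = -4 + ((23901 + 39/214)*(1/8457))/3 = -4 + ((5114853/214)*(1/8457))/3 = -4 + (⅓)*(1704951/603266) = -4 + 568317/603266 = -1844747/603266 ≈ -3.0579)
(O + 126030) + w(17, 405) = (-1844747/603266 + 126030) + (249 + 405) = 76027769233/603266 + 654 = 76422305197/603266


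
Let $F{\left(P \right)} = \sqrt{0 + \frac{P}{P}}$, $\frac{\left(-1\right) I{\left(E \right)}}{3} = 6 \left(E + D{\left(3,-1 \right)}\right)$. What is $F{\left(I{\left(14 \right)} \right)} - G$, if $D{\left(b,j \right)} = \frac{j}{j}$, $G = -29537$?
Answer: $29538$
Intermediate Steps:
$D{\left(b,j \right)} = 1$
$I{\left(E \right)} = -18 - 18 E$ ($I{\left(E \right)} = - 3 \cdot 6 \left(E + 1\right) = - 3 \cdot 6 \left(1 + E\right) = - 3 \left(6 + 6 E\right) = -18 - 18 E$)
$F{\left(P \right)} = 1$ ($F{\left(P \right)} = \sqrt{0 + 1} = \sqrt{1} = 1$)
$F{\left(I{\left(14 \right)} \right)} - G = 1 - -29537 = 1 + 29537 = 29538$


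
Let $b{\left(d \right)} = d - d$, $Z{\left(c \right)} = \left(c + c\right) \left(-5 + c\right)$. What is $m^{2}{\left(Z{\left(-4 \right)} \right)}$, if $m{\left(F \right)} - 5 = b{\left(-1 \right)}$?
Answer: $25$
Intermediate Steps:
$Z{\left(c \right)} = 2 c \left(-5 + c\right)$
$b{\left(d \right)} = 0$
$m{\left(F \right)} = 5$ ($m{\left(F \right)} = 5 + 0 = 5$)
$m^{2}{\left(Z{\left(-4 \right)} \right)} = 5^{2} = 25$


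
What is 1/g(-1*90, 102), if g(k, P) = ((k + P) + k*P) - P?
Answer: -1/9270 ≈ -0.00010787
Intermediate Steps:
g(k, P) = k + P*k (g(k, P) = ((P + k) + P*k) - P = (P + k + P*k) - P = k + P*k)
1/g(-1*90, 102) = 1/((-1*90)*(1 + 102)) = 1/(-90*103) = 1/(-9270) = -1/9270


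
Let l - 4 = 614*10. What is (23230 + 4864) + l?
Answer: 34238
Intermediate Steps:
l = 6144 (l = 4 + 614*10 = 4 + 6140 = 6144)
(23230 + 4864) + l = (23230 + 4864) + 6144 = 28094 + 6144 = 34238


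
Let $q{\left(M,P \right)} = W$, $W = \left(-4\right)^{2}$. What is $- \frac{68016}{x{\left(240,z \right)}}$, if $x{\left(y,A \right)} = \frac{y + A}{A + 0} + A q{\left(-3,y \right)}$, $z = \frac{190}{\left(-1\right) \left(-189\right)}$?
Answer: $- \frac{244245456}{918655} \approx -265.87$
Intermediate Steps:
$W = 16$
$z = \frac{190}{189} \approx 1.0053$
$q{\left(M,P \right)} = 16$
$x{\left(y,A \right)} = 16 A + \frac{A + y}{A}$ ($x{\left(y,A \right)} = \frac{y + A}{A + 0} + A 16 = \frac{A + y}{A} + 16 A = 16 A + \frac{A + y}{A}$)
$- \frac{68016}{x{\left(240,z \right)}} = - \frac{68016}{1 + 16 \cdot \frac{190}{189} + \frac{240}{\frac{190}{189}}} = - \frac{68016}{1 + \frac{3040}{189} + 240 \cdot \frac{189}{190}} = - \frac{68016}{1 + \frac{3040}{189} + \frac{4536}{19}} = - \frac{68016}{\frac{918655}{3591}} = \left(-68016\right) \frac{3591}{918655} = - \frac{244245456}{918655}$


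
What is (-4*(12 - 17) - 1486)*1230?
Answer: -1803180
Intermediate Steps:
(-4*(12 - 17) - 1486)*1230 = (-4*(-5) - 1486)*1230 = (20 - 1486)*1230 = -1466*1230 = -1803180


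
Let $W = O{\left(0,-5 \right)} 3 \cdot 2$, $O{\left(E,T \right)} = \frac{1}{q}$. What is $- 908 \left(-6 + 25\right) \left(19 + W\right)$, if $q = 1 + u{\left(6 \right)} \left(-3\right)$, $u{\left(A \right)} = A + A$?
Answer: $- \frac{11369068}{35} \approx -3.2483 \cdot 10^{5}$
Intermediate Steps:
$u{\left(A \right)} = 2 A$
$q = -35$ ($q = 1 + 2 \cdot 6 \left(-3\right) = 1 + 12 \left(-3\right) = 1 - 36 = -35$)
$O{\left(E,T \right)} = - \frac{1}{35}$ ($O{\left(E,T \right)} = \frac{1}{-35} = - \frac{1}{35}$)
$W = - \frac{6}{35}$ ($W = \left(- \frac{1}{35}\right) 3 \cdot 2 = \left(- \frac{3}{35}\right) 2 = - \frac{6}{35} \approx -0.17143$)
$- 908 \left(-6 + 25\right) \left(19 + W\right) = - 908 \left(-6 + 25\right) \left(19 - \frac{6}{35}\right) = - 908 \cdot 19 \cdot \frac{659}{35} = \left(-908\right) \frac{12521}{35} = - \frac{11369068}{35}$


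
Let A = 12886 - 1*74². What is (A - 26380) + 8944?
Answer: -10026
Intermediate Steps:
A = 7410 (A = 12886 - 1*5476 = 12886 - 5476 = 7410)
(A - 26380) + 8944 = (7410 - 26380) + 8944 = -18970 + 8944 = -10026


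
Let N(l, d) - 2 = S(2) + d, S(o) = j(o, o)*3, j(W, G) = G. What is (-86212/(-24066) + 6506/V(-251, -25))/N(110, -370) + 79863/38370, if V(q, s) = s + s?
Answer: 24184651799/9948669525 ≈ 2.4309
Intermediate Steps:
V(q, s) = 2*s
S(o) = 3*o (S(o) = o*3 = 3*o)
N(l, d) = 8 + d (N(l, d) = 2 + (3*2 + d) = 2 + (6 + d) = 8 + d)
(-86212/(-24066) + 6506/V(-251, -25))/N(110, -370) + 79863/38370 = (-86212/(-24066) + 6506/((2*(-25))))/(8 - 370) + 79863/38370 = (-86212*(-1/24066) + 6506/(-50))/(-362) + 79863*(1/38370) = (6158/1719 + 6506*(-1/50))*(-1/362) + 26621/12790 = (6158/1719 - 3253/25)*(-1/362) + 26621/12790 = -5437957/42975*(-1/362) + 26621/12790 = 5437957/15556950 + 26621/12790 = 24184651799/9948669525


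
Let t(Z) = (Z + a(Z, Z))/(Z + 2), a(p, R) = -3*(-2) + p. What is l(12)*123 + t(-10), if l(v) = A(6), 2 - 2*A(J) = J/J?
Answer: 253/4 ≈ 63.250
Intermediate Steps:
a(p, R) = 6 + p
A(J) = 1/2 (A(J) = 1 - J/(2*J) = 1 - 1/2*1 = 1 - 1/2 = 1/2)
l(v) = 1/2
t(Z) = (6 + 2*Z)/(2 + Z) (t(Z) = (Z + (6 + Z))/(Z + 2) = (6 + 2*Z)/(2 + Z))
l(12)*123 + t(-10) = (1/2)*123 + 2*(3 - 10)/(2 - 10) = 123/2 + 2*(-7)/(-8) = 123/2 + 2*(-1/8)*(-7) = 123/2 + 7/4 = 253/4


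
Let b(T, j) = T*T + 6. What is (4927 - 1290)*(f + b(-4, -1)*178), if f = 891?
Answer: 17483059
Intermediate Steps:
b(T, j) = 6 + T² (b(T, j) = T² + 6 = 6 + T²)
(4927 - 1290)*(f + b(-4, -1)*178) = (4927 - 1290)*(891 + (6 + (-4)²)*178) = 3637*(891 + (6 + 16)*178) = 3637*(891 + 22*178) = 3637*(891 + 3916) = 3637*4807 = 17483059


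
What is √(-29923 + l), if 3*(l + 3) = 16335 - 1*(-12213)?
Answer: I*√20410 ≈ 142.86*I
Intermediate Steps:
l = 9513 (l = -3 + (16335 - 1*(-12213))/3 = -3 + (16335 + 12213)/3 = -3 + (⅓)*28548 = -3 + 9516 = 9513)
√(-29923 + l) = √(-29923 + 9513) = √(-20410) = I*√20410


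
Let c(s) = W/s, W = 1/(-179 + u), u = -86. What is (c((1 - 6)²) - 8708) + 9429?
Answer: 4776624/6625 ≈ 721.00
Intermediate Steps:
W = -1/265 (W = 1/(-179 - 86) = 1/(-265) = -1/265 ≈ -0.0037736)
c(s) = -1/(265*s)
(c((1 - 6)²) - 8708) + 9429 = (-1/(265*(1 - 6)²) - 8708) + 9429 = (-1/(265*((-5)²)) - 8708) + 9429 = (-1/265/25 - 8708) + 9429 = (-1/265*1/25 - 8708) + 9429 = (-1/6625 - 8708) + 9429 = -57690501/6625 + 9429 = 4776624/6625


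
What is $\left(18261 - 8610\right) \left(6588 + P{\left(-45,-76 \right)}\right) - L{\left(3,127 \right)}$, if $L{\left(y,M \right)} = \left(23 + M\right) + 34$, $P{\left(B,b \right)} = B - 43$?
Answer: $62731316$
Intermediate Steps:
$P{\left(B,b \right)} = -43 + B$
$L{\left(y,M \right)} = 57 + M$
$\left(18261 - 8610\right) \left(6588 + P{\left(-45,-76 \right)}\right) - L{\left(3,127 \right)} = \left(18261 - 8610\right) \left(6588 - 88\right) - \left(57 + 127\right) = 9651 \left(6588 - 88\right) - 184 = 9651 \cdot 6500 - 184 = 62731500 - 184 = 62731316$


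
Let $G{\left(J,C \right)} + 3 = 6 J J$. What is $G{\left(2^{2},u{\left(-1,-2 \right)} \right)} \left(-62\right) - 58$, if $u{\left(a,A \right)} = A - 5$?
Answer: $-5824$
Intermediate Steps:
$u{\left(a,A \right)} = -5 + A$
$G{\left(J,C \right)} = -3 + 6 J^{2}$ ($G{\left(J,C \right)} = -3 + 6 J J = -3 + 6 J^{2}$)
$G{\left(2^{2},u{\left(-1,-2 \right)} \right)} \left(-62\right) - 58 = \left(-3 + 6 \left(2^{2}\right)^{2}\right) \left(-62\right) - 58 = \left(-3 + 6 \cdot 4^{2}\right) \left(-62\right) - 58 = \left(-3 + 6 \cdot 16\right) \left(-62\right) - 58 = \left(-3 + 96\right) \left(-62\right) - 58 = 93 \left(-62\right) - 58 = -5766 - 58 = -5824$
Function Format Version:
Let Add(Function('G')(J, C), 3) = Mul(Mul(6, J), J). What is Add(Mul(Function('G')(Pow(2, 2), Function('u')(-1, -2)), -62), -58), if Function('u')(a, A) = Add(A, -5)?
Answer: -5824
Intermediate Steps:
Function('u')(a, A) = Add(-5, A)
Function('G')(J, C) = Add(-3, Mul(6, Pow(J, 2))) (Function('G')(J, C) = Add(-3, Mul(Mul(6, J), J)) = Add(-3, Mul(6, Pow(J, 2))))
Add(Mul(Function('G')(Pow(2, 2), Function('u')(-1, -2)), -62), -58) = Add(Mul(Add(-3, Mul(6, Pow(Pow(2, 2), 2))), -62), -58) = Add(Mul(Add(-3, Mul(6, Pow(4, 2))), -62), -58) = Add(Mul(Add(-3, Mul(6, 16)), -62), -58) = Add(Mul(Add(-3, 96), -62), -58) = Add(Mul(93, -62), -58) = Add(-5766, -58) = -5824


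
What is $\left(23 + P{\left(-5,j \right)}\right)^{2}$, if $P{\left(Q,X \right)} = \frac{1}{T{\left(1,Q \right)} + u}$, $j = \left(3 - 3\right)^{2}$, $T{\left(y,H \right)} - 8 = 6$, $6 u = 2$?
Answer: $\frac{984064}{1849} \approx 532.21$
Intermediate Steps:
$u = \frac{1}{3}$ ($u = \frac{1}{6} \cdot 2 = \frac{1}{3} \approx 0.33333$)
$T{\left(y,H \right)} = 14$ ($T{\left(y,H \right)} = 8 + 6 = 14$)
$j = 0$ ($j = 0^{2} = 0$)
$P{\left(Q,X \right)} = \frac{3}{43}$ ($P{\left(Q,X \right)} = \frac{1}{14 + \frac{1}{3}} = \frac{1}{\frac{43}{3}} = \frac{3}{43}$)
$\left(23 + P{\left(-5,j \right)}\right)^{2} = \left(23 + \frac{3}{43}\right)^{2} = \left(\frac{992}{43}\right)^{2} = \frac{984064}{1849}$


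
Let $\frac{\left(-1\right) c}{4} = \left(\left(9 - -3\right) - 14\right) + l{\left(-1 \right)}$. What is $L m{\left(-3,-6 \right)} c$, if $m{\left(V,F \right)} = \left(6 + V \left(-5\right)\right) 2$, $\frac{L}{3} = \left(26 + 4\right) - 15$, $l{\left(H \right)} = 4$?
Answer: $-15120$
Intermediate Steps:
$L = 45$ ($L = 3 \left(\left(26 + 4\right) - 15\right) = 3 \left(30 - 15\right) = 3 \cdot 15 = 45$)
$m{\left(V,F \right)} = 12 - 10 V$ ($m{\left(V,F \right)} = \left(6 - 5 V\right) 2 = 12 - 10 V$)
$c = -8$ ($c = - 4 \left(\left(\left(9 - -3\right) - 14\right) + 4\right) = - 4 \left(\left(\left(9 + 3\right) - 14\right) + 4\right) = - 4 \left(\left(12 - 14\right) + 4\right) = - 4 \left(-2 + 4\right) = \left(-4\right) 2 = -8$)
$L m{\left(-3,-6 \right)} c = 45 \left(12 - -30\right) \left(-8\right) = 45 \left(12 + 30\right) \left(-8\right) = 45 \cdot 42 \left(-8\right) = 1890 \left(-8\right) = -15120$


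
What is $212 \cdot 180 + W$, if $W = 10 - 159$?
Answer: $38011$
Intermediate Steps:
$W = -149$
$212 \cdot 180 + W = 212 \cdot 180 - 149 = 38160 - 149 = 38011$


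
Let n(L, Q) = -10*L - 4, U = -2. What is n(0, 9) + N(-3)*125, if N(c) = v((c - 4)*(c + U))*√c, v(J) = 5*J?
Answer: -4 + 21875*I*√3 ≈ -4.0 + 37889.0*I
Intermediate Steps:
N(c) = 5*√c*(-4 + c)*(-2 + c) (N(c) = (5*((c - 4)*(c - 2)))*√c = (5*((-4 + c)*(-2 + c)))*√c = (5*(-4 + c)*(-2 + c))*√c = 5*√c*(-4 + c)*(-2 + c))
n(L, Q) = -4 - 10*L
n(0, 9) + N(-3)*125 = (-4 - 10*0) + (5*√(-3)*(8 + (-3)² - 6*(-3)))*125 = (-4 + 0) + (5*(I*√3)*(8 + 9 + 18))*125 = -4 + (5*(I*√3)*35)*125 = -4 + (175*I*√3)*125 = -4 + 21875*I*√3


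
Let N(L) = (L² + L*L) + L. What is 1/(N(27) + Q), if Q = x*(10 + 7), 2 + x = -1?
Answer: 1/1434 ≈ 0.00069735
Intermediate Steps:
x = -3 (x = -2 - 1 = -3)
Q = -51 (Q = -3*(10 + 7) = -3*17 = -51)
N(L) = L + 2*L² (N(L) = (L² + L²) + L = 2*L² + L = L + 2*L²)
1/(N(27) + Q) = 1/(27*(1 + 2*27) - 51) = 1/(27*(1 + 54) - 51) = 1/(27*55 - 51) = 1/(1485 - 51) = 1/1434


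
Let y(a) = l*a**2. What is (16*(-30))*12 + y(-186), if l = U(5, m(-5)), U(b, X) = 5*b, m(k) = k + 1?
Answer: 859140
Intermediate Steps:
m(k) = 1 + k
l = 25 (l = 5*5 = 25)
y(a) = 25*a**2
(16*(-30))*12 + y(-186) = (16*(-30))*12 + 25*(-186)**2 = -480*12 + 25*34596 = -5760 + 864900 = 859140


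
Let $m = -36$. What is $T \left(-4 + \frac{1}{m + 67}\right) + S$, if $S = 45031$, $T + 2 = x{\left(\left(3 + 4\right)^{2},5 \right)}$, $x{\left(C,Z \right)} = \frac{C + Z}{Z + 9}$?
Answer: $\frac{9770128}{217} \approx 45024.0$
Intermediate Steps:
$x{\left(C,Z \right)} = \frac{C + Z}{9 + Z}$
$T = \frac{13}{7}$ ($T = -2 + \frac{\left(3 + 4\right)^{2} + 5}{9 + 5} = -2 + \frac{7^{2} + 5}{14} = -2 + \frac{49 + 5}{14} = -2 + \frac{1}{14} \cdot 54 = -2 + \frac{27}{7} = \frac{13}{7} \approx 1.8571$)
$T \left(-4 + \frac{1}{m + 67}\right) + S = \frac{13 \left(-4 + \frac{1}{-36 + 67}\right)}{7} + 45031 = \frac{13 \left(-4 + \frac{1}{31}\right)}{7} + 45031 = \frac{13}{7} \left(- \frac{123}{31}\right) + 45031 = - \frac{1599}{217} + 45031 = \frac{9770128}{217}$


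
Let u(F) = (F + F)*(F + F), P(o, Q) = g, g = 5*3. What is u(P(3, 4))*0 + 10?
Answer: 10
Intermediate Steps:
g = 15
P(o, Q) = 15
u(F) = 4*F² (u(F) = (2*F)*(2*F) = 4*F²)
u(P(3, 4))*0 + 10 = (4*15²)*0 + 10 = (4*225)*0 + 10 = 900*0 + 10 = 0 + 10 = 10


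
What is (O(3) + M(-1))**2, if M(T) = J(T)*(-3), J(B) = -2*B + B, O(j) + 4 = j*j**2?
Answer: 400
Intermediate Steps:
O(j) = -4 + j**3 (O(j) = -4 + j*j**2 = -4 + j**3)
J(B) = -B
M(T) = 3*T (M(T) = -T*(-3) = 3*T)
(O(3) + M(-1))**2 = ((-4 + 3**3) + 3*(-1))**2 = ((-4 + 27) - 3)**2 = (23 - 3)**2 = 20**2 = 400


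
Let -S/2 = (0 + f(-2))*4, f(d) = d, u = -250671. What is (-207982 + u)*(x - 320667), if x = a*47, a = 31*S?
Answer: 136382762815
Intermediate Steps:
S = 16 (S = -2*(0 - 2)*4 = -(-4)*4 = -2*(-8) = 16)
a = 496 (a = 31*16 = 496)
x = 23312 (x = 496*47 = 23312)
(-207982 + u)*(x - 320667) = (-207982 - 250671)*(23312 - 320667) = -458653*(-297355) = 136382762815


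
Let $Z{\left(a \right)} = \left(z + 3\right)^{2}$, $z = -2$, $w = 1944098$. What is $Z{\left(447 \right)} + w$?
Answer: $1944099$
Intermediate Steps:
$Z{\left(a \right)} = 1$ ($Z{\left(a \right)} = \left(-2 + 3\right)^{2} = 1^{2} = 1$)
$Z{\left(447 \right)} + w = 1 + 1944098 = 1944099$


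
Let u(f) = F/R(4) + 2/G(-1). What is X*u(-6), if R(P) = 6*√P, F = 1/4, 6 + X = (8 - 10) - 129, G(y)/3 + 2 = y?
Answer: 3973/144 ≈ 27.590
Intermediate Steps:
G(y) = -6 + 3*y
X = -137 (X = -6 + ((8 - 10) - 129) = -6 + (-2 - 129) = -6 - 131 = -137)
F = ¼ ≈ 0.25000
u(f) = -29/144 (u(f) = 1/(4*((6*√4))) + 2/(-6 + 3*(-1)) = 1/(4*((6*2))) + 2/(-6 - 3) = (¼)/12 + 2/(-9) = (¼)*(1/12) + 2*(-⅑) = 1/48 - 2/9 = -29/144)
X*u(-6) = -137*(-29/144) = 3973/144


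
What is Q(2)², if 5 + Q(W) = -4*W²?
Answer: 441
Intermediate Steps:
Q(W) = -5 - 4*W²
Q(2)² = (-5 - 4*2²)² = (-5 - 4*4)² = (-5 - 16)² = (-21)² = 441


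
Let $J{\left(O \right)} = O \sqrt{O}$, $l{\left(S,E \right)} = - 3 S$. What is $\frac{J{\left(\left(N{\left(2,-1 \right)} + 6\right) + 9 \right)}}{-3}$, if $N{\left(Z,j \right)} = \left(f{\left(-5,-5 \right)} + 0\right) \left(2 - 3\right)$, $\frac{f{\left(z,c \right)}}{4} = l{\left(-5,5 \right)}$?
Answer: $45 i \sqrt{5} \approx 100.62 i$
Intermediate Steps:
$f{\left(z,c \right)} = 60$ ($f{\left(z,c \right)} = 4 \left(\left(-3\right) \left(-5\right)\right) = 4 \cdot 15 = 60$)
$N{\left(Z,j \right)} = -60$ ($N{\left(Z,j \right)} = \left(60 + 0\right) \left(2 - 3\right) = 60 \left(-1\right) = -60$)
$J{\left(O \right)} = O^{\frac{3}{2}}$
$\frac{J{\left(\left(N{\left(2,-1 \right)} + 6\right) + 9 \right)}}{-3} = \frac{\left(\left(-60 + 6\right) + 9\right)^{\frac{3}{2}}}{-3} = \left(-54 + 9\right)^{\frac{3}{2}} \left(- \frac{1}{3}\right) = \left(-45\right)^{\frac{3}{2}} \left(- \frac{1}{3}\right) = - 135 i \sqrt{5} \left(- \frac{1}{3}\right) = 45 i \sqrt{5}$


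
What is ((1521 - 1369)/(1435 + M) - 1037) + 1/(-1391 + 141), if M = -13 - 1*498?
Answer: -299386481/288750 ≈ -1036.8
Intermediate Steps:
M = -511 (M = -13 - 498 = -511)
((1521 - 1369)/(1435 + M) - 1037) + 1/(-1391 + 141) = ((1521 - 1369)/(1435 - 511) - 1037) + 1/(-1391 + 141) = (152/924 - 1037) + 1/(-1250) = (152*(1/924) - 1037) - 1/1250 = (38/231 - 1037) - 1/1250 = -239509/231 - 1/1250 = -299386481/288750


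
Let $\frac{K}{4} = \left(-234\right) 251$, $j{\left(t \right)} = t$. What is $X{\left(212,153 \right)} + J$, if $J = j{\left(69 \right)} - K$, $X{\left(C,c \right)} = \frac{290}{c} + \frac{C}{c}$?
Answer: $\frac{35956267}{153} \approx 2.3501 \cdot 10^{5}$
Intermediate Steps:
$K = -234936$ ($K = 4 \left(\left(-234\right) 251\right) = 4 \left(-58734\right) = -234936$)
$J = 235005$ ($J = 69 - -234936 = 69 + 234936 = 235005$)
$X{\left(212,153 \right)} + J = \frac{290 + 212}{153} + 235005 = \frac{1}{153} \cdot 502 + 235005 = \frac{502}{153} + 235005 = \frac{35956267}{153}$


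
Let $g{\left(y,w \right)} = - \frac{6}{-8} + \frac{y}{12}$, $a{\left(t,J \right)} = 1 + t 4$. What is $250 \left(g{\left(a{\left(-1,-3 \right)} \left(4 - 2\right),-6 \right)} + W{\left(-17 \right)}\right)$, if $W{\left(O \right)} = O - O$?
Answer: $\frac{125}{2} \approx 62.5$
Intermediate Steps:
$a{\left(t,J \right)} = 1 + 4 t$
$W{\left(O \right)} = 0$
$g{\left(y,w \right)} = \frac{3}{4} + \frac{y}{12}$ ($g{\left(y,w \right)} = \left(-6\right) \left(- \frac{1}{8}\right) + y \frac{1}{12} = \frac{3}{4} + \frac{y}{12}$)
$250 \left(g{\left(a{\left(-1,-3 \right)} \left(4 - 2\right),-6 \right)} + W{\left(-17 \right)}\right) = 250 \left(\left(\frac{3}{4} + \frac{\left(1 + 4 \left(-1\right)\right) \left(4 - 2\right)}{12}\right) + 0\right) = 250 \left(\left(\frac{3}{4} + \frac{\left(1 - 4\right) 2}{12}\right) + 0\right) = 250 \left(\left(\frac{3}{4} + \frac{\left(-3\right) 2}{12}\right) + 0\right) = 250 \left(\left(\frac{3}{4} + \frac{1}{12} \left(-6\right)\right) + 0\right) = 250 \left(\left(\frac{3}{4} - \frac{1}{2}\right) + 0\right) = 250 \left(\frac{1}{4} + 0\right) = 250 \cdot \frac{1}{4} = \frac{125}{2}$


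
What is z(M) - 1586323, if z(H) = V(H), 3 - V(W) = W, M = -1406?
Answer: -1584914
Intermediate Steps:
V(W) = 3 - W
z(H) = 3 - H
z(M) - 1586323 = (3 - 1*(-1406)) - 1586323 = (3 + 1406) - 1586323 = 1409 - 1586323 = -1584914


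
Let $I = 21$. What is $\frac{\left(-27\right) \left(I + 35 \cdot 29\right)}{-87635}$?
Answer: $\frac{27972}{87635} \approx 0.31919$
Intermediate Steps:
$\frac{\left(-27\right) \left(I + 35 \cdot 29\right)}{-87635} = \frac{\left(-27\right) \left(21 + 35 \cdot 29\right)}{-87635} = - 27 \left(21 + 1015\right) \left(- \frac{1}{87635}\right) = \left(-27\right) 1036 \left(- \frac{1}{87635}\right) = \left(-27972\right) \left(- \frac{1}{87635}\right) = \frac{27972}{87635}$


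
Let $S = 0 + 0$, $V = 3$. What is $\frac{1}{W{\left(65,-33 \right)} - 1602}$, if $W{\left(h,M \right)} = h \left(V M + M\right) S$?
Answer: $- \frac{1}{1602} \approx -0.00062422$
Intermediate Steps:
$S = 0$
$W{\left(h,M \right)} = 0$ ($W{\left(h,M \right)} = h \left(3 M + M\right) 0 = h 4 M 0 = 4 M h 0 = 0$)
$\frac{1}{W{\left(65,-33 \right)} - 1602} = \frac{1}{0 - 1602} = \frac{1}{-1602} = - \frac{1}{1602}$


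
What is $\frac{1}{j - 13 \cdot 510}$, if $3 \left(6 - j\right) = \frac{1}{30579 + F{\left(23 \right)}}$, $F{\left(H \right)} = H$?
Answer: $- \frac{91806}{608122945} \approx -0.00015097$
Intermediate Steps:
$j = \frac{550835}{91806}$ ($j = 6 - \frac{1}{3 \left(30579 + 23\right)} = 6 - \frac{1}{3 \cdot 30602} = 6 - \frac{1}{91806} = \frac{550835}{91806} \approx 6.0$)
$\frac{1}{j - 13 \cdot 510} = \frac{1}{\frac{550835}{91806} - 13 \cdot 510} = \frac{1}{\frac{550835}{91806} - 6630} = \frac{1}{- \frac{608122945}{91806}} = - \frac{91806}{608122945}$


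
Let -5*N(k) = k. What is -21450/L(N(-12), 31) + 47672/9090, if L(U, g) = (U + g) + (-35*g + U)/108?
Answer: -39865844/43695 ≈ -912.37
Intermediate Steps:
N(k) = -k/5
L(U, g) = 73*g/108 + 109*U/108 (L(U, g) = (U + g) + (U - 35*g)*(1/108) = (U + g) + (-35*g/108 + U/108) = 73*g/108 + 109*U/108)
-21450/L(N(-12), 31) + 47672/9090 = -21450/((73/108)*31 + 109*(-⅕*(-12))/108) + 47672/9090 = -21450/(2263/108 + (109/108)*(12/5)) + 47672*(1/9090) = -21450/(2263/108 + 109/45) + 236/45 = -21450/12623/540 + 236/45 = -21450*540/12623 + 236/45 = -891000/971 + 236/45 = -39865844/43695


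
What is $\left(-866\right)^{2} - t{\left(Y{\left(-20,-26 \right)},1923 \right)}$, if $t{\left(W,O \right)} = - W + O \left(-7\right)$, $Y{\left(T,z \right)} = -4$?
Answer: $763413$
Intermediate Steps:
$t{\left(W,O \right)} = - W - 7 O$
$\left(-866\right)^{2} - t{\left(Y{\left(-20,-26 \right)},1923 \right)} = \left(-866\right)^{2} - \left(\left(-1\right) \left(-4\right) - 13461\right) = 749956 - \left(4 - 13461\right) = 749956 - -13457 = 749956 + 13457 = 763413$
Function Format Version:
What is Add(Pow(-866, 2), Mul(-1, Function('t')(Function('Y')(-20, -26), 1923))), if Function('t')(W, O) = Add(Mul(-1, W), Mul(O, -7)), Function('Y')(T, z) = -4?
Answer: 763413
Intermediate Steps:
Function('t')(W, O) = Add(Mul(-1, W), Mul(-7, O))
Add(Pow(-866, 2), Mul(-1, Function('t')(Function('Y')(-20, -26), 1923))) = Add(Pow(-866, 2), Mul(-1, Add(Mul(-1, -4), Mul(-7, 1923)))) = Add(749956, Mul(-1, Add(4, -13461))) = Add(749956, Mul(-1, -13457)) = Add(749956, 13457) = 763413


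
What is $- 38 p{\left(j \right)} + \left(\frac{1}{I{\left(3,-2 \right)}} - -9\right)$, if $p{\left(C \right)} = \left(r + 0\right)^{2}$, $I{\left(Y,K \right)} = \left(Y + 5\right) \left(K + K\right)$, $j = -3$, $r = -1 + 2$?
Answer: $- \frac{929}{32} \approx -29.031$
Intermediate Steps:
$r = 1$
$I{\left(Y,K \right)} = 2 K \left(5 + Y\right)$ ($I{\left(Y,K \right)} = \left(5 + Y\right) 2 K = 2 K \left(5 + Y\right)$)
$p{\left(C \right)} = 1$ ($p{\left(C \right)} = \left(1 + 0\right)^{2} = 1^{2} = 1$)
$- 38 p{\left(j \right)} + \left(\frac{1}{I{\left(3,-2 \right)}} - -9\right) = \left(-38\right) 1 + \left(\frac{1}{2 \left(-2\right) \left(5 + 3\right)} - -9\right) = -38 + \left(\frac{1}{2 \left(-2\right) 8} + 9\right) = -38 + \left(\frac{1}{-32} + 9\right) = -38 + \left(- \frac{1}{32} + 9\right) = -38 + \frac{287}{32} = - \frac{929}{32}$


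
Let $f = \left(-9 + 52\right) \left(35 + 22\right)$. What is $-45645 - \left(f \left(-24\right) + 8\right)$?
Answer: $13171$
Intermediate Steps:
$f = 2451$ ($f = 43 \cdot 57 = 2451$)
$-45645 - \left(f \left(-24\right) + 8\right) = -45645 - \left(2451 \left(-24\right) + 8\right) = -45645 - \left(-58824 + 8\right) = -45645 - -58816 = -45645 + 58816 = 13171$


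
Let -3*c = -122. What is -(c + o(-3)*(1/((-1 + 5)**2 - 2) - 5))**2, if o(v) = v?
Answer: -5424241/1764 ≈ -3075.0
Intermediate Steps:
c = 122/3 (c = -1/3*(-122) = 122/3 ≈ 40.667)
-(c + o(-3)*(1/((-1 + 5)**2 - 2) - 5))**2 = -(122/3 - 3*(1/((-1 + 5)**2 - 2) - 5))**2 = -(122/3 - 3*(1/(4**2 - 2) - 5))**2 = -(122/3 - 3*(1/(16 - 2) - 5))**2 = -(122/3 - 3*(1/14 - 5))**2 = -(122/3 - 3*(-69/14))**2 = -(122/3 + 207/14)**2 = -(2329/42)**2 = -1*5424241/1764 = -5424241/1764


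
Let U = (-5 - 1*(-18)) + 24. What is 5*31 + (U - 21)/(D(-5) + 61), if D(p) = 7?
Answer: 2639/17 ≈ 155.24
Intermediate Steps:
U = 37 (U = (-5 + 18) + 24 = 13 + 24 = 37)
5*31 + (U - 21)/(D(-5) + 61) = 5*31 + (37 - 21)/(7 + 61) = 155 + 16/68 = 155 + 16*(1/68) = 155 + 4/17 = 2639/17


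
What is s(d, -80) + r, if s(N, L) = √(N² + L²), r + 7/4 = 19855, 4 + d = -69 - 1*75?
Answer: 79413/4 + 4*√1769 ≈ 20022.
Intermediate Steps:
d = -148 (d = -4 + (-69 - 1*75) = -4 + (-69 - 75) = -4 - 144 = -148)
r = 79413/4 (r = -7/4 + 19855 = 79413/4 ≈ 19853.)
s(N, L) = √(L² + N²)
s(d, -80) + r = √((-80)² + (-148)²) + 79413/4 = √(6400 + 21904) + 79413/4 = √28304 + 79413/4 = 4*√1769 + 79413/4 = 79413/4 + 4*√1769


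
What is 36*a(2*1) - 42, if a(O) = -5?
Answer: -222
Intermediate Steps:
36*a(2*1) - 42 = 36*(-5) - 42 = -180 - 42 = -222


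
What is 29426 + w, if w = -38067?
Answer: -8641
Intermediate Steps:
29426 + w = 29426 - 38067 = -8641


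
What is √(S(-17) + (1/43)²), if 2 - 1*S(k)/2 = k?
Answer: 3*√7807/43 ≈ 6.1645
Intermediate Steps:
S(k) = 4 - 2*k
√(S(-17) + (1/43)²) = √((4 - 2*(-17)) + (1/43)²) = √((4 + 34) + (1/43)²) = √(38 + 1/1849) = √(70263/1849) = 3*√7807/43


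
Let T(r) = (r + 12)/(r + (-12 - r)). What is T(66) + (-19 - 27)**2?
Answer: 4219/2 ≈ 2109.5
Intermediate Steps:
T(r) = -1 - r/12 (T(r) = (12 + r)/(-12) = (12 + r)*(-1/12) = -1 - r/12)
T(66) + (-19 - 27)**2 = (-1 - 1/12*66) + (-19 - 27)**2 = (-1 - 11/2) + (-46)**2 = -13/2 + 2116 = 4219/2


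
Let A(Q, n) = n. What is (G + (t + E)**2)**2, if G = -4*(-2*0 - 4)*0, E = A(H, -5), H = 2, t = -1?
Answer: 1296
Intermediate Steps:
E = -5
G = 0 (G = -4*(0 - 4)*0 = -4*(-4)*0 = 16*0 = 0)
(G + (t + E)**2)**2 = (0 + (-1 - 5)**2)**2 = (0 + (-6)**2)**2 = (0 + 36)**2 = 36**2 = 1296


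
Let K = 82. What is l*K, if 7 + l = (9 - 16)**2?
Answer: 3444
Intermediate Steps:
l = 42 (l = -7 + (9 - 16)**2 = -7 + (-7)**2 = -7 + 49 = 42)
l*K = 42*82 = 3444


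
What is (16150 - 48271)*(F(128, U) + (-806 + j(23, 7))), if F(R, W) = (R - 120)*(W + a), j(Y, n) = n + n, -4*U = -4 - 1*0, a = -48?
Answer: 37517328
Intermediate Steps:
U = 1 (U = -(-4 - 1*0)/4 = -(-4 + 0)/4 = -¼*(-4) = 1)
j(Y, n) = 2*n
F(R, W) = (-120 + R)*(-48 + W) (F(R, W) = (R - 120)*(W - 48) = (-120 + R)*(-48 + W))
(16150 - 48271)*(F(128, U) + (-806 + j(23, 7))) = (16150 - 48271)*((5760 - 120*1 - 48*128 + 128*1) + (-806 + 2*7)) = -32121*((5760 - 120 - 6144 + 128) + (-806 + 14)) = -32121*(-376 - 792) = -32121*(-1168) = 37517328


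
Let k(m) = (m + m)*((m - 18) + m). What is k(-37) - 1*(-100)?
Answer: 6908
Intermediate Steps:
k(m) = 2*m*(-18 + 2*m) (k(m) = (2*m)*((-18 + m) + m) = (2*m)*(-18 + 2*m) = 2*m*(-18 + 2*m))
k(-37) - 1*(-100) = 4*(-37)*(-9 - 37) - 1*(-100) = 4*(-37)*(-46) + 100 = 6808 + 100 = 6908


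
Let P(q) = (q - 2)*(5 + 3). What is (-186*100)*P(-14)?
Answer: 2380800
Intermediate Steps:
P(q) = -16 + 8*q (P(q) = (-2 + q)*8 = -16 + 8*q)
(-186*100)*P(-14) = (-186*100)*(-16 + 8*(-14)) = -18600*(-16 - 112) = -18600*(-128) = 2380800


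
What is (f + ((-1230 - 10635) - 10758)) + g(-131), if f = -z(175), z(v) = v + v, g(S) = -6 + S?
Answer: -23110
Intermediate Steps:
z(v) = 2*v
f = -350 (f = -2*175 = -1*350 = -350)
(f + ((-1230 - 10635) - 10758)) + g(-131) = (-350 + ((-1230 - 10635) - 10758)) + (-6 - 131) = (-350 + (-11865 - 10758)) - 137 = (-350 - 22623) - 137 = -22973 - 137 = -23110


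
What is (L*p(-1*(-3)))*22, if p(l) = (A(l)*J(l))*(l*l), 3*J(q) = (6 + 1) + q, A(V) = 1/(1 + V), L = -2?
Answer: -330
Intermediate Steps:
J(q) = 7/3 + q/3 (J(q) = ((6 + 1) + q)/3 = (7 + q)/3 = 7/3 + q/3)
p(l) = l²*(7/3 + l/3)/(1 + l) (p(l) = ((7/3 + l/3)/(1 + l))*(l*l) = ((7/3 + l/3)/(1 + l))*l² = l²*(7/3 + l/3)/(1 + l))
(L*p(-1*(-3)))*22 = -2*(-1*(-3))²*(7 - 1*(-3))/(3*(1 - 1*(-3)))*22 = -2*3²*(7 + 3)/(3*(1 + 3))*22 = -2*9*10/(3*4)*22 = -2*15/2*22 = -15*22 = -330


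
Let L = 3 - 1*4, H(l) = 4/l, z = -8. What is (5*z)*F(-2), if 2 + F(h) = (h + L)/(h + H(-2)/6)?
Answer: 200/7 ≈ 28.571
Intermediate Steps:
L = -1 (L = 3 - 4 = -1)
F(h) = -2 + (-1 + h)/(-⅓ + h) (F(h) = -2 + (h - 1)/(h + (4/(-2))/6) = -2 + (-1 + h)/(h + (4*(-½))*(⅙)) = -2 + (-1 + h)/(h - 2*⅙) = -2 + (-1 + h)/(h - ⅓) = -2 + (-1 + h)/(-⅓ + h))
(5*z)*F(-2) = (5*(-8))*((-1 - 3*(-2))/(-1 + 3*(-2))) = -40*(-1 + 6)/(-1 - 6) = -40*5/(-7) = -(-40)*5/7 = -40*(-5/7) = 200/7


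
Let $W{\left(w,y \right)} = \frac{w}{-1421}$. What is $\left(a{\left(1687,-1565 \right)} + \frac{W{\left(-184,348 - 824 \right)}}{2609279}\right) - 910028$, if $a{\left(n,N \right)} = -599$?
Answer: $- \frac{3376409549172609}{3707785459} \approx -9.1063 \cdot 10^{5}$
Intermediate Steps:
$W{\left(w,y \right)} = - \frac{w}{1421}$ ($W{\left(w,y \right)} = w \left(- \frac{1}{1421}\right) = - \frac{w}{1421}$)
$\left(a{\left(1687,-1565 \right)} + \frac{W{\left(-184,348 - 824 \right)}}{2609279}\right) - 910028 = \left(-599 + \frac{\left(- \frac{1}{1421}\right) \left(-184\right)}{2609279}\right) - 910028 = \left(-599 + \frac{184}{1421} \cdot \frac{1}{2609279}\right) - 910028 = \left(-599 + \frac{184}{3707785459}\right) - 910028 = - \frac{2220963489757}{3707785459} - 910028 = - \frac{3376409549172609}{3707785459}$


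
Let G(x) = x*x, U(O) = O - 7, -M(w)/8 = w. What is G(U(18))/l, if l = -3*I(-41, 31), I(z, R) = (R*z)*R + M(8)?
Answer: 121/118395 ≈ 0.0010220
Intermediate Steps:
M(w) = -8*w
U(O) = -7 + O
G(x) = x²
I(z, R) = -64 + z*R² (I(z, R) = (R*z)*R - 8*8 = z*R² - 64 = -64 + z*R²)
l = 118395 (l = -3*(-64 - 41*31²) = -3*(-64 - 41*961) = -3*(-64 - 39401) = -3*(-39465) = 118395)
G(U(18))/l = (-7 + 18)²/118395 = 11²*(1/118395) = 121*(1/118395) = 121/118395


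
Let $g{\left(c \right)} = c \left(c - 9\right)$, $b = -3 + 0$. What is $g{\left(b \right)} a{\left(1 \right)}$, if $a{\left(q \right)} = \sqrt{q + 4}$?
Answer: $36 \sqrt{5} \approx 80.498$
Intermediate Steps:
$b = -3$
$a{\left(q \right)} = \sqrt{4 + q}$
$g{\left(c \right)} = c \left(-9 + c\right)$
$g{\left(b \right)} a{\left(1 \right)} = - 3 \left(-9 - 3\right) \sqrt{4 + 1} = \left(-3\right) \left(-12\right) \sqrt{5} = 36 \sqrt{5}$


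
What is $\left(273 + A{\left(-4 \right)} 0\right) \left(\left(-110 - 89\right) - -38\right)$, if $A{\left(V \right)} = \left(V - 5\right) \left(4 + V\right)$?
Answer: $-43953$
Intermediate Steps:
$A{\left(V \right)} = \left(-5 + V\right) \left(4 + V\right)$
$\left(273 + A{\left(-4 \right)} 0\right) \left(\left(-110 - 89\right) - -38\right) = \left(273 + \left(-20 + \left(-4\right)^{2} - -4\right) 0\right) \left(\left(-110 - 89\right) - -38\right) = \left(273 + \left(-20 + 16 + 4\right) 0\right) \left(\left(-110 - 89\right) + 38\right) = \left(273 + 0 \cdot 0\right) \left(-199 + 38\right) = \left(273 + 0\right) \left(-161\right) = 273 \left(-161\right) = -43953$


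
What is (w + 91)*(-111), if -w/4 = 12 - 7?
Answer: -7881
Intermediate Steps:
w = -20 (w = -4*(12 - 7) = -4*5 = -20)
(w + 91)*(-111) = (-20 + 91)*(-111) = 71*(-111) = -7881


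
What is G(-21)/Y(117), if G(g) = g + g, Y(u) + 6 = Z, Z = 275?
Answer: -42/269 ≈ -0.15613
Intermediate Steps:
Y(u) = 269 (Y(u) = -6 + 275 = 269)
G(g) = 2*g
G(-21)/Y(117) = (2*(-21))/269 = -42*1/269 = -42/269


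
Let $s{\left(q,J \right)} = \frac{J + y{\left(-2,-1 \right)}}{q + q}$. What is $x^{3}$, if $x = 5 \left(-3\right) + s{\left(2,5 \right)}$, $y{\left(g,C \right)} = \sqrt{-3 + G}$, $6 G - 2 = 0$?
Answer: $- \frac{165935}{64} + \frac{27217 i \sqrt{6}}{288} \approx -2592.7 + 231.49 i$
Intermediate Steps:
$G = \frac{1}{3}$ ($G = \frac{1}{3} + \frac{1}{6} \cdot 0 = \frac{1}{3} + 0 = \frac{1}{3} \approx 0.33333$)
$y{\left(g,C \right)} = \frac{2 i \sqrt{6}}{3}$ ($y{\left(g,C \right)} = \sqrt{-3 + \frac{1}{3}} = \sqrt{- \frac{8}{3}} = \frac{2 i \sqrt{6}}{3}$)
$s{\left(q,J \right)} = \frac{J + \frac{2 i \sqrt{6}}{3}}{2 q}$ ($s{\left(q,J \right)} = \frac{J + \frac{2 i \sqrt{6}}{3}}{q + q} = \frac{J + \frac{2 i \sqrt{6}}{3}}{2 q}$)
$x = - \frac{55}{4} + \frac{i \sqrt{6}}{6}$ ($x = 5 \left(-3\right) + \frac{\frac{1}{2} \cdot 5 + \frac{i \sqrt{6}}{3}}{2} = -15 + \frac{\frac{5}{2} + \frac{i \sqrt{6}}{3}}{2} = -15 + \left(\frac{5}{4} + \frac{i \sqrt{6}}{6}\right) = - \frac{55}{4} + \frac{i \sqrt{6}}{6} \approx -13.75 + 0.40825 i$)
$x^{3} = \left(- \frac{55}{4} + \frac{i \sqrt{6}}{6}\right)^{3}$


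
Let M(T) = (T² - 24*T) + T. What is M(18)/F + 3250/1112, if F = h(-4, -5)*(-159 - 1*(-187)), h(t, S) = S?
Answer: 13877/3892 ≈ 3.5655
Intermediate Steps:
M(T) = T² - 23*T
F = -140 (F = -5*(-159 - 1*(-187)) = -5*(-159 + 187) = -5*28 = -140)
M(18)/F + 3250/1112 = (18*(-23 + 18))/(-140) + 3250/1112 = (18*(-5))*(-1/140) + 3250*(1/1112) = -90*(-1/140) + 1625/556 = 9/14 + 1625/556 = 13877/3892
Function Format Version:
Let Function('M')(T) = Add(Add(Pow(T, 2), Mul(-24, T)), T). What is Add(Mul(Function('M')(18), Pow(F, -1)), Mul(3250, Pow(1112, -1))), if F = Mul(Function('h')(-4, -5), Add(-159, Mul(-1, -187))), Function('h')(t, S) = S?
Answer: Rational(13877, 3892) ≈ 3.5655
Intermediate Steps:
Function('M')(T) = Add(Pow(T, 2), Mul(-23, T))
F = -140 (F = Mul(-5, Add(-159, Mul(-1, -187))) = Mul(-5, Add(-159, 187)) = Mul(-5, 28) = -140)
Add(Mul(Function('M')(18), Pow(F, -1)), Mul(3250, Pow(1112, -1))) = Add(Mul(Mul(18, Add(-23, 18)), Pow(-140, -1)), Mul(3250, Pow(1112, -1))) = Add(Mul(Mul(18, -5), Rational(-1, 140)), Mul(3250, Rational(1, 1112))) = Add(Mul(-90, Rational(-1, 140)), Rational(1625, 556)) = Add(Rational(9, 14), Rational(1625, 556)) = Rational(13877, 3892)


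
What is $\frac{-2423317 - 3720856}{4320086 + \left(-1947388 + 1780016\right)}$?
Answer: $- \frac{6144173}{4152714} \approx -1.4796$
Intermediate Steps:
$\frac{-2423317 - 3720856}{4320086 + \left(-1947388 + 1780016\right)} = - \frac{6144173}{4320086 - 167372} = - \frac{6144173}{4152714}$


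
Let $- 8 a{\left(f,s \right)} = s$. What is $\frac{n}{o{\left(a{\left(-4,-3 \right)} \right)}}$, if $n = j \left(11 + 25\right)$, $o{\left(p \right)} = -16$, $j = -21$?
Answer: $\frac{189}{4} \approx 47.25$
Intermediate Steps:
$a{\left(f,s \right)} = - \frac{s}{8}$
$n = -756$ ($n = - 21 \left(11 + 25\right) = \left(-21\right) 36 = -756$)
$\frac{n}{o{\left(a{\left(-4,-3 \right)} \right)}} = - \frac{756}{-16} = \left(-756\right) \left(- \frac{1}{16}\right) = \frac{189}{4}$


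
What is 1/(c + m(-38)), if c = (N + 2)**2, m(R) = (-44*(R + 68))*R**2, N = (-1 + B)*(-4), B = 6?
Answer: -1/1905756 ≈ -5.2473e-7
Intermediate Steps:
N = -20 (N = (-1 + 6)*(-4) = 5*(-4) = -20)
m(R) = R**2*(-2992 - 44*R) (m(R) = (-44*(68 + R))*R**2 = (-2992 - 44*R)*R**2 = R**2*(-2992 - 44*R))
c = 324 (c = (-20 + 2)**2 = (-18)**2 = 324)
1/(c + m(-38)) = 1/(324 + 44*(-38)**2*(-68 - 1*(-38))) = 1/(324 + 44*1444*(-68 + 38)) = 1/(324 + 44*1444*(-30)) = 1/(324 - 1906080) = 1/(-1905756) = -1/1905756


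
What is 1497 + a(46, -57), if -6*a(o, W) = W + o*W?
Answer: 3887/2 ≈ 1943.5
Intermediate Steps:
a(o, W) = -W/6 - W*o/6 (a(o, W) = -(W + o*W)/6 = -(W + W*o)/6 = -W/6 - W*o/6)
1497 + a(46, -57) = 1497 - ⅙*(-57)*(1 + 46) = 1497 - ⅙*(-57)*47 = 1497 + 893/2 = 3887/2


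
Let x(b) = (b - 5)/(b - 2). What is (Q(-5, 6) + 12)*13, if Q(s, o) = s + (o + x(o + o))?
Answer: 1781/10 ≈ 178.10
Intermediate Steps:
x(b) = (-5 + b)/(-2 + b)
Q(s, o) = o + s + (-5 + 2*o)/(-2 + 2*o) (Q(s, o) = s + (o + (-5 + (o + o))/(-2 + (o + o))) = s + (o + (-5 + 2*o)/(-2 + 2*o)) = o + s + (-5 + 2*o)/(-2 + 2*o))
(Q(-5, 6) + 12)*13 = ((-5/2 + 6 + (-1 + 6)*(6 - 5))/(-1 + 6) + 12)*13 = ((-5/2 + 6 + 5*1)/5 + 12)*13 = ((-5/2 + 6 + 5)/5 + 12)*13 = ((⅕)*(17/2) + 12)*13 = (17/10 + 12)*13 = (137/10)*13 = 1781/10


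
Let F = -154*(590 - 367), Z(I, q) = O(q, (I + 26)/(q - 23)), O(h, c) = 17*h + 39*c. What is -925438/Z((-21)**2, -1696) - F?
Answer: 568093881968/16526807 ≈ 34374.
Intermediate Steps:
Z(I, q) = 17*q + 39*(26 + I)/(-23 + q) (Z(I, q) = 17*q + 39*((I + 26)/(q - 23)) = 17*q + 39*((26 + I)/(-23 + q)) = 17*q + 39*(26 + I)/(-23 + q))
F = -34342 (F = -154*223 = -34342)
-925438/Z((-21)**2, -1696) - F = -925438*(-23 - 1696)/(1014 + 39*(-21)**2 + 17*(-1696)*(-23 - 1696)) - 1*(-34342) = -925438*(-1719/(1014 + 39*441 + 17*(-1696)*(-1719))) + 34342 = -925438*(-1719/(1014 + 17199 + 49562208)) + 34342 = -925438/((-1/1719*49580421)) + 34342 = -925438/(-16526807/573) + 34342 = -925438*(-573/16526807) + 34342 = 530275974/16526807 + 34342 = 568093881968/16526807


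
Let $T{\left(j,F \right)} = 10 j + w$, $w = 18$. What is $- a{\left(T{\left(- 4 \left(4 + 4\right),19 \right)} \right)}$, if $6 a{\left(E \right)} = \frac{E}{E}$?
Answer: $- \frac{1}{6} \approx -0.16667$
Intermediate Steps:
$T{\left(j,F \right)} = 18 + 10 j$ ($T{\left(j,F \right)} = 10 j + 18 = 18 + 10 j$)
$a{\left(E \right)} = \frac{1}{6}$ ($a{\left(E \right)} = \frac{E \frac{1}{E}}{6} = \frac{1}{6} \cdot 1 = \frac{1}{6}$)
$- a{\left(T{\left(- 4 \left(4 + 4\right),19 \right)} \right)} = \left(-1\right) \frac{1}{6} = - \frac{1}{6}$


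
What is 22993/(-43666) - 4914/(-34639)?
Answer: -581879803/1512546574 ≈ -0.38470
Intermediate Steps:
22993/(-43666) - 4914/(-34639) = 22993*(-1/43666) - 4914*(-1/34639) = -22993/43666 + 4914/34639 = -581879803/1512546574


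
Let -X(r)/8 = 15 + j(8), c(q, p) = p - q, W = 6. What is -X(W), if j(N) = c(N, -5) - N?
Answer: -48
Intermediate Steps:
j(N) = -5 - 2*N (j(N) = (-5 - N) - N = -5 - 2*N)
X(r) = 48 (X(r) = -8*(15 + (-5 - 2*8)) = -8*(15 + (-5 - 16)) = -8*(15 - 21) = -8*(-6) = 48)
-X(W) = -1*48 = -48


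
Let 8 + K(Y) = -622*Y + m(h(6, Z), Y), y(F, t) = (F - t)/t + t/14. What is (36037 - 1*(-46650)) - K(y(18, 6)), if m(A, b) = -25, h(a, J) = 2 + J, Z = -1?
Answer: 589614/7 ≈ 84231.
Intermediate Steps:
y(F, t) = t/14 + (F - t)/t (y(F, t) = (F - t)/t + t*(1/14) = (F - t)/t + t/14 = t/14 + (F - t)/t)
K(Y) = -33 - 622*Y (K(Y) = -8 + (-622*Y - 25) = -8 + (-25 - 622*Y) = -33 - 622*Y)
(36037 - 1*(-46650)) - K(y(18, 6)) = (36037 - 1*(-46650)) - (-33 - 622*(-1 + (1/14)*6 + 18/6)) = (36037 + 46650) - (-33 - 622*(-1 + 3/7 + 18*(1/6))) = 82687 - (-33 - 622*(-1 + 3/7 + 3)) = 82687 - (-33 - 622*17/7) = 82687 - (-33 - 10574/7) = 82687 - 1*(-10805/7) = 82687 + 10805/7 = 589614/7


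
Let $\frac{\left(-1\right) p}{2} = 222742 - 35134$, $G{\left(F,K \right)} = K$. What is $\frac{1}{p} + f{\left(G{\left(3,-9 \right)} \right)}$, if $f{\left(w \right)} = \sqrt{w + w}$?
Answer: $- \frac{1}{375216} + 3 i \sqrt{2} \approx -2.6651 \cdot 10^{-6} + 4.2426 i$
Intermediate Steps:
$p = -375216$ ($p = - 2 \left(222742 - 35134\right) = \left(-2\right) 187608 = -375216$)
$f{\left(w \right)} = \sqrt{2} \sqrt{w}$ ($f{\left(w \right)} = \sqrt{2 w} = \sqrt{2} \sqrt{w}$)
$\frac{1}{p} + f{\left(G{\left(3,-9 \right)} \right)} = \frac{1}{-375216} + \sqrt{2} \sqrt{-9} = - \frac{1}{375216} + \sqrt{2} \cdot 3 i = - \frac{1}{375216} + 3 i \sqrt{2}$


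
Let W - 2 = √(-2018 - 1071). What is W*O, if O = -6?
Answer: -12 - 6*I*√3089 ≈ -12.0 - 333.47*I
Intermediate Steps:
W = 2 + I*√3089 (W = 2 + √(-2018 - 1071) = 2 + √(-3089) = 2 + I*√3089 ≈ 2.0 + 55.579*I)
W*O = (2 + I*√3089)*(-6) = -12 - 6*I*√3089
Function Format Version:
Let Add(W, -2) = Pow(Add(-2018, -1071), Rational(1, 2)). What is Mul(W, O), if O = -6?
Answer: Add(-12, Mul(-6, I, Pow(3089, Rational(1, 2)))) ≈ Add(-12.000, Mul(-333.47, I))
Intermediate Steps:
W = Add(2, Mul(I, Pow(3089, Rational(1, 2)))) (W = Add(2, Pow(Add(-2018, -1071), Rational(1, 2))) = Add(2, Pow(-3089, Rational(1, 2))) = Add(2, Mul(I, Pow(3089, Rational(1, 2)))) ≈ Add(2.0000, Mul(55.579, I)))
Mul(W, O) = Mul(Add(2, Mul(I, Pow(3089, Rational(1, 2)))), -6) = Add(-12, Mul(-6, I, Pow(3089, Rational(1, 2))))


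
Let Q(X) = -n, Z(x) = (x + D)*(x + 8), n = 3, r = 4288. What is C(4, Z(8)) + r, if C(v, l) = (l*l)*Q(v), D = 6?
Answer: -146240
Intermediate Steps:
Z(x) = (6 + x)*(8 + x) (Z(x) = (x + 6)*(x + 8) = (6 + x)*(8 + x))
Q(X) = -3 (Q(X) = -1*3 = -3)
C(v, l) = -3*l**2 (C(v, l) = (l*l)*(-3) = l**2*(-3) = -3*l**2)
C(4, Z(8)) + r = -3*(48 + 8**2 + 14*8)**2 + 4288 = -3*(48 + 64 + 112)**2 + 4288 = -3*224**2 + 4288 = -3*50176 + 4288 = -150528 + 4288 = -146240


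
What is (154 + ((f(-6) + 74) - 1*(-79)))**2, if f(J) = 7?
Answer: 98596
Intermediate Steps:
(154 + ((f(-6) + 74) - 1*(-79)))**2 = (154 + ((7 + 74) - 1*(-79)))**2 = (154 + (81 + 79))**2 = (154 + 160)**2 = 314**2 = 98596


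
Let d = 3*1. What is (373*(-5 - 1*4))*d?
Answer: -10071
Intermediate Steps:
d = 3
(373*(-5 - 1*4))*d = (373*(-5 - 1*4))*3 = (373*(-5 - 4))*3 = (373*(-9))*3 = -3357*3 = -10071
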